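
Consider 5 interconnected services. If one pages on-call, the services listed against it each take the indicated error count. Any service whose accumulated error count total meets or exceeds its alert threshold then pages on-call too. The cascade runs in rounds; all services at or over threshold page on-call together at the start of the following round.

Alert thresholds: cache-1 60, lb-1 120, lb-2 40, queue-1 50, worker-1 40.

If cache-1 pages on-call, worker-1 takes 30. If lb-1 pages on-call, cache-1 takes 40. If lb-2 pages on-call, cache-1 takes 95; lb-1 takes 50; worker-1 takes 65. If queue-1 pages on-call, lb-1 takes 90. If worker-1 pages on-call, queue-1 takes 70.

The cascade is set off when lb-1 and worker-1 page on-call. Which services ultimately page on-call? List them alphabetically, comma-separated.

Round 1 — lb-1, worker-1 page on-call (initial).
  cache-1: +40 → 40 < 60
  queue-1: +70 → 70 ≥ 50
Round 2 — queue-1 pages on-call.
No further pages.

lb-1, queue-1, worker-1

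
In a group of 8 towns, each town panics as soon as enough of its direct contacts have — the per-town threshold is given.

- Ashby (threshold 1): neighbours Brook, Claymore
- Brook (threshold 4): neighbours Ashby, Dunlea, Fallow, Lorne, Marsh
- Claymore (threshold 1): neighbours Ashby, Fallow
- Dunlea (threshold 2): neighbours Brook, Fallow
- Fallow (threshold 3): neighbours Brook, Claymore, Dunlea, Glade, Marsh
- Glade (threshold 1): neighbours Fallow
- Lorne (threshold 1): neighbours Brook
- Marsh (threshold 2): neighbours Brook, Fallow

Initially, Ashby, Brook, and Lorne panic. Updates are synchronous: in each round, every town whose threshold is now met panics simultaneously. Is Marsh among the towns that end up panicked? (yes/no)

no

Round 1 — Ashby, Brook, Lorne panic (initial).
Round 2 — checking thresholds:
  Claymore: 1 of 2 neighbours ≥ 1, panics.
  Dunlea: 1 of 2 neighbours < 2, not yet.
  Fallow: 1 of 5 neighbours < 3, not yet.
  Marsh: 1 of 2 neighbours < 2, not yet.
Round 3 — no new panics; cascade stops.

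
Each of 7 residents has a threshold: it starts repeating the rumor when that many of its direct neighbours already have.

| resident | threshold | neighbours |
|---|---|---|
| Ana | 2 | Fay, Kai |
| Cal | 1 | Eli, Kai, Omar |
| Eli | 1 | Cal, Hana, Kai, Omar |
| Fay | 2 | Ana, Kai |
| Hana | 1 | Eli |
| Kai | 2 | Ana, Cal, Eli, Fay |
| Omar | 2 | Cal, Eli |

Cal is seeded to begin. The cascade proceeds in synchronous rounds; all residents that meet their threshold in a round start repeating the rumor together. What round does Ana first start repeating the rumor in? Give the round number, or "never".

never

Round 1 — Cal starts repeating the rumor (initial).
Round 2 — checking thresholds:
  Eli: 1 of 4 neighbours ≥ 1, starts repeating the rumor.
  Kai: 1 of 4 neighbours < 2, below threshold.
  Omar: 1 of 2 neighbours < 2, below threshold.
Round 3 — checking thresholds:
  Hana: 1 of 1 neighbours ≥ 1, starts repeating the rumor.
  Kai: 2 of 4 neighbours ≥ 2, starts repeating the rumor.
  Omar: 2 of 2 neighbours ≥ 2, starts repeating the rumor.
Round 4 — no new spreads; cascade stops.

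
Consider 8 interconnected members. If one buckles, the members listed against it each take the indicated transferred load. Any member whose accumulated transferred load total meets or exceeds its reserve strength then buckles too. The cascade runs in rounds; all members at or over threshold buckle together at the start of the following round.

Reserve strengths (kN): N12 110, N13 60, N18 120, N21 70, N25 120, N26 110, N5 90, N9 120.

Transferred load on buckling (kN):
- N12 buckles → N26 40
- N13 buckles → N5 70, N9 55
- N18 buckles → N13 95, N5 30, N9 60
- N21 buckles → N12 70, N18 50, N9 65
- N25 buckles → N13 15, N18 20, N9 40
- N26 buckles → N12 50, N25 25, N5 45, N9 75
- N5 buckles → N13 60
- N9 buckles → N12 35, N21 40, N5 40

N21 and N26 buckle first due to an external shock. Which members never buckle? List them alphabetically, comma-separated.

N13, N18, N25, N5

Round 1 — N21, N26 buckle (initial).
  N12: +70+50 → 120 ≥ 110
  N18: +50 → 50 < 120
  N25: +25 → 25 < 120
  N5: +45 → 45 < 90
  N9: +65+75 → 140 ≥ 120
Round 2 — N12, N9 buckle.
  N5: +40 → 85 < 90
No further bucklings.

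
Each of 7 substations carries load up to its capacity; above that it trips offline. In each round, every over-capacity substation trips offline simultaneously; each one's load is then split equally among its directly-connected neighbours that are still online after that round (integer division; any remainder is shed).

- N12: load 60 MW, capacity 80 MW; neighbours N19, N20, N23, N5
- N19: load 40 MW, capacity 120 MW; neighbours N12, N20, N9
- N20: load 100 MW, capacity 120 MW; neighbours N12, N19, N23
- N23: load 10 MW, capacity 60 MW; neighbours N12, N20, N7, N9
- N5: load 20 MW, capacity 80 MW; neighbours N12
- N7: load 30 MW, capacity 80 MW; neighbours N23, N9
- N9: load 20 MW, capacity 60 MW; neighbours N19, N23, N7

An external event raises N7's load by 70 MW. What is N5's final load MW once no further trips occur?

Round 1 — N7 at 100 > 80. N7 trips offline.
  N7 sheds 100 MW to N23, N9: 50 each.
    N23: 10+50 = 60 ≤ 60
    N9: 20+50 = 70 > 60
Round 2 — N9 trips offline.
  N9 sheds 70 MW to N19, N23: 35 each.
    N19: 40+35 = 75 ≤ 120
    N23: 60+35 = 95 > 60
Round 3 — N23 trips offline.
  N23 sheds 95 MW to N12, N20: 47 each (1 lost).
    N12: 60+47 = 107 > 80
    N20: 100+47 = 147 > 120
Round 4 — N12, N20 trip offline.
  N12 sheds 107 MW to N19, N5: 53 each (1 lost).
    N19: 75+53 = 128 > 120
    N5: 20+53 = 73 ≤ 80
  N20 sheds 147 MW to N19: 147 each.
    N19: 128+147 = 275 > 120
Round 5 — N19 trips offline.
  N19 sheds 275 MW: no online neighbours, lost.
No further trips.

73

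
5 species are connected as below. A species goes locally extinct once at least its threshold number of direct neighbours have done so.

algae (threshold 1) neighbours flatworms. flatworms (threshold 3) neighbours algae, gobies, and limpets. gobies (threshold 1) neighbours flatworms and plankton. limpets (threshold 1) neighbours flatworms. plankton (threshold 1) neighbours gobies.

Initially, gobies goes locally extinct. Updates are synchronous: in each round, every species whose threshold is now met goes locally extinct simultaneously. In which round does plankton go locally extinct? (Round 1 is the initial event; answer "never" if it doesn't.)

2

Round 1 — gobies goes locally extinct (initial).
Round 2 — checking thresholds:
  flatworms: 1 of 3 neighbours < 3, holds.
  plankton: 1 of 1 neighbours ≥ 1, goes locally extinct.
Round 3 — no new extinctions; cascade stops.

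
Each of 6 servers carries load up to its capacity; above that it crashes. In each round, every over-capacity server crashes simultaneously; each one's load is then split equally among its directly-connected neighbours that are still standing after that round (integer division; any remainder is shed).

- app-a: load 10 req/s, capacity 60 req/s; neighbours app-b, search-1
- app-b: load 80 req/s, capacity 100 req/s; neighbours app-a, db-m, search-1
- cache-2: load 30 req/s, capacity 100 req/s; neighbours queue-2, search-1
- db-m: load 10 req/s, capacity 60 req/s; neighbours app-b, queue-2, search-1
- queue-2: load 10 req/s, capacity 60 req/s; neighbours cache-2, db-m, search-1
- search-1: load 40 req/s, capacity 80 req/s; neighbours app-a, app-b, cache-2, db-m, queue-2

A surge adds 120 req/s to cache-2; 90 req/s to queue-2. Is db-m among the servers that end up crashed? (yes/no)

yes

Round 1 — cache-2 at 150 > 100; queue-2 at 100 > 60. cache-2, queue-2 crash.
  cache-2 sheds 150 req/s to search-1: 150 each.
    search-1: 40+150 = 190 > 80
  queue-2 sheds 100 req/s to db-m, search-1: 50 each.
    db-m: 10+50 = 60 ≤ 60
    search-1: 190+50 = 240 > 80
Round 2 — search-1 crashes.
  search-1 sheds 240 req/s to app-a, app-b, db-m: 80 each.
    app-a: 10+80 = 90 > 60
    app-b: 80+80 = 160 > 100
    db-m: 60+80 = 140 > 60
Round 3 — app-a, app-b, db-m crash.
  app-a sheds 90 req/s: no online neighbours, lost.
  app-b sheds 160 req/s: no online neighbours, lost.
  db-m sheds 140 req/s: no online neighbours, lost.
No further crashes.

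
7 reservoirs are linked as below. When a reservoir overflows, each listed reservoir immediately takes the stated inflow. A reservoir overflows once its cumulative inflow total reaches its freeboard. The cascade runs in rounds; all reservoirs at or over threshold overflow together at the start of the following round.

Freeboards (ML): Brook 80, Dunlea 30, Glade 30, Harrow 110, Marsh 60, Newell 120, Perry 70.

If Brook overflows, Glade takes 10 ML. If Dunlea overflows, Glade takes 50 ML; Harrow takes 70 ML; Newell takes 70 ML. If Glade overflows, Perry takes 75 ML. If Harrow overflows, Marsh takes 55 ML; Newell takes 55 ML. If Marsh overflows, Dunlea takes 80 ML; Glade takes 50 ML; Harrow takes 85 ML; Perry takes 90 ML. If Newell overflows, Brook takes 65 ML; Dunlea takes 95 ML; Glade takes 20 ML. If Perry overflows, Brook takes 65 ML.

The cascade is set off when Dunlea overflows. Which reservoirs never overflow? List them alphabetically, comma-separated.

Round 1 — Dunlea overflows (initial).
  Glade: +50 → 50 ≥ 30
  Harrow: +70 → 70 < 110
  Newell: +70 → 70 < 120
Round 2 — Glade overflows.
  Perry: +75 → 75 ≥ 70
Round 3 — Perry overflows.
  Brook: +65 → 65 < 80
No further overflows.

Brook, Harrow, Marsh, Newell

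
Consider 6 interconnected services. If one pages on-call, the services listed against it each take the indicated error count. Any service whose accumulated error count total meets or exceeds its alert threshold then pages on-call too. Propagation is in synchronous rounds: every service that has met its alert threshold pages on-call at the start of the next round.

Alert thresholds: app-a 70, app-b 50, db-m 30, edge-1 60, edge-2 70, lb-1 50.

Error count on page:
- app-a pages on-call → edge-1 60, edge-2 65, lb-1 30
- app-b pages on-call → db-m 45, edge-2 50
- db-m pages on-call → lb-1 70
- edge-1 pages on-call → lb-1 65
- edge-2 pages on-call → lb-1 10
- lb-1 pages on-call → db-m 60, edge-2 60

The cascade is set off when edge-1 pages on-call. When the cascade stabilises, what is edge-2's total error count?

60

Round 1 — edge-1 pages on-call (initial).
  lb-1: +65 → 65 ≥ 50
Round 2 — lb-1 pages on-call.
  db-m: +60 → 60 ≥ 30
  edge-2: +60 → 60 < 70
Round 3 — db-m pages on-call.
No further pages.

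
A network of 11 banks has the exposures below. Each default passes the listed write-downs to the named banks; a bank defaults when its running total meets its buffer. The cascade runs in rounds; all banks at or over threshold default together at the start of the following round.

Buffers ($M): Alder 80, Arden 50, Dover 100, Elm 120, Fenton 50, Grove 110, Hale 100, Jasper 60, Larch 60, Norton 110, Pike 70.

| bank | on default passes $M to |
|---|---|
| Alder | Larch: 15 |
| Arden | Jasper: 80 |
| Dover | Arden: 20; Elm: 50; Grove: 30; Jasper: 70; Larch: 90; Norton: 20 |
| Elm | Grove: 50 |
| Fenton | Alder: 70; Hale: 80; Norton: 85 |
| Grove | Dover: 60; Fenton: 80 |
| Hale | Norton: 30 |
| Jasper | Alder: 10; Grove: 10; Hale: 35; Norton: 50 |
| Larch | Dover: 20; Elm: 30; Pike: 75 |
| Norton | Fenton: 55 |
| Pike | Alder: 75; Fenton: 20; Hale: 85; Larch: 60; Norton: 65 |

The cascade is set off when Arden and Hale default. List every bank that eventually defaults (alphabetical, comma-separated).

Round 1 — Arden, Hale default (initial).
  Jasper: +80 → 80 ≥ 60
  Norton: +30 → 30 < 110
Round 2 — Jasper defaults.
  Alder: +10 → 10 < 80
  Grove: +10 → 10 < 110
  Norton: +50 → 80 < 110
No further defaults.

Arden, Hale, Jasper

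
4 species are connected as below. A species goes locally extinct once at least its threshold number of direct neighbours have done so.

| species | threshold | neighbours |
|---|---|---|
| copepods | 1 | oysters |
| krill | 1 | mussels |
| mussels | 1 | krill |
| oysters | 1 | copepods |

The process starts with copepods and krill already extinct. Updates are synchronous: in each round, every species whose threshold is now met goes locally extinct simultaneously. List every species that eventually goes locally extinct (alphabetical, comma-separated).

copepods, krill, mussels, oysters

Round 1 — copepods, krill go locally extinct (initial).
Round 2 — checking thresholds:
  mussels: 1 of 1 neighbours ≥ 1, goes locally extinct.
  oysters: 1 of 1 neighbours ≥ 1, goes locally extinct.
Round 3 — no new extinctions; cascade stops.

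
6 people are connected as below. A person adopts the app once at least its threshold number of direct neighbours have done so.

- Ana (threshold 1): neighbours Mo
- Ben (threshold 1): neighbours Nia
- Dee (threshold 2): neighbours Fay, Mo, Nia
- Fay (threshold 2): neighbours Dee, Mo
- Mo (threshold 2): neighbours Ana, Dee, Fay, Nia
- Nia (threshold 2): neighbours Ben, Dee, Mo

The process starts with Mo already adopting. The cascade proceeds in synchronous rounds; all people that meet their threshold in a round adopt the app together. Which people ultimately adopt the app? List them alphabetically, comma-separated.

Round 1 — Mo adopts the app (initial).
Round 2 — checking thresholds:
  Ana: 1 of 1 neighbours ≥ 1, adopts the app.
  Dee: 1 of 3 neighbours < 2, not yet.
  Fay: 1 of 2 neighbours < 2, not yet.
  Nia: 1 of 3 neighbours < 2, not yet.
Round 3 — no new adoptions; cascade stops.

Ana, Mo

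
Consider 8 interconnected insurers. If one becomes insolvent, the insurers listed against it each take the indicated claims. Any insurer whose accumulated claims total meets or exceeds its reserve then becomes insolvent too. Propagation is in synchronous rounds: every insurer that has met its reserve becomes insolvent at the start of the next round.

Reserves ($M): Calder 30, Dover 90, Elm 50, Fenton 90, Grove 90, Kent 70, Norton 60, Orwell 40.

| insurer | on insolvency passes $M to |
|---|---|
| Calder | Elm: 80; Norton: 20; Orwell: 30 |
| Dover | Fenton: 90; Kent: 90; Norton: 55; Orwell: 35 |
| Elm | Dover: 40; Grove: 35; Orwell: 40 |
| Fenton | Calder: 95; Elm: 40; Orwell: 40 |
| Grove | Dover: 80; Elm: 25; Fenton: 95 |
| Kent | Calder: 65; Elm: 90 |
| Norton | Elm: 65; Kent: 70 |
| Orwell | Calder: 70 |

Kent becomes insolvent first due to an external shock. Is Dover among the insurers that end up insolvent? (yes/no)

Round 1 — Kent becomes insolvent (initial).
  Calder: +65 → 65 ≥ 30
  Elm: +90 → 90 ≥ 50
Round 2 — Calder, Elm become insolvent.
  Dover: +40 → 40 < 90
  Grove: +35 → 35 < 90
  Norton: +20 → 20 < 60
  Orwell: +30+40 → 70 ≥ 40
Round 3 — Orwell becomes insolvent.
No further insolvencies.

no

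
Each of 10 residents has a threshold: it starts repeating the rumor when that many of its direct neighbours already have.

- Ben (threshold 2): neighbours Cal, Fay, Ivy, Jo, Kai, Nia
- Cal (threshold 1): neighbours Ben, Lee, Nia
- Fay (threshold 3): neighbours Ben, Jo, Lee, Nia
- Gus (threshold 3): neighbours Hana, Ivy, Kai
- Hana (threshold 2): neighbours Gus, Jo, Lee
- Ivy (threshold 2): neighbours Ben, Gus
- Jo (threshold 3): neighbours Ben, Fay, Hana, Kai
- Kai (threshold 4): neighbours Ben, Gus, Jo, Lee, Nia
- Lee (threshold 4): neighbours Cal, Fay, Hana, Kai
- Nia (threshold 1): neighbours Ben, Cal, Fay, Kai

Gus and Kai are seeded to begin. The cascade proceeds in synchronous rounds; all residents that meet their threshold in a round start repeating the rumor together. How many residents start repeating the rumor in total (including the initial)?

6

Round 1 — Gus, Kai start repeating the rumor (initial).
Round 2 — checking thresholds:
  Ben: 1 of 6 neighbours < 2, below threshold.
  Hana: 1 of 3 neighbours < 2, below threshold.
  Ivy: 1 of 2 neighbours < 2, below threshold.
  Jo: 1 of 4 neighbours < 3, below threshold.
  Lee: 1 of 4 neighbours < 4, below threshold.
  Nia: 1 of 4 neighbours ≥ 1, starts repeating the rumor.
Round 3 — checking thresholds:
  Ben: 2 of 6 neighbours ≥ 2, starts repeating the rumor.
  Cal: 1 of 3 neighbours ≥ 1, starts repeating the rumor.
  Fay: 1 of 4 neighbours < 3, below threshold.
  Hana: 1 of 3 neighbours < 2, below threshold.
  Ivy: 1 of 2 neighbours < 2, below threshold.
  Jo: 1 of 4 neighbours < 3, below threshold.
  Lee: 1 of 4 neighbours < 4, below threshold.
Round 4 — checking thresholds:
  Fay: 2 of 4 neighbours < 3, below threshold.
  Hana: 1 of 3 neighbours < 2, below threshold.
  Ivy: 2 of 2 neighbours ≥ 2, starts repeating the rumor.
  Jo: 2 of 4 neighbours < 3, below threshold.
  Lee: 2 of 4 neighbours < 4, below threshold.
Round 5 — no new spreads; cascade stops.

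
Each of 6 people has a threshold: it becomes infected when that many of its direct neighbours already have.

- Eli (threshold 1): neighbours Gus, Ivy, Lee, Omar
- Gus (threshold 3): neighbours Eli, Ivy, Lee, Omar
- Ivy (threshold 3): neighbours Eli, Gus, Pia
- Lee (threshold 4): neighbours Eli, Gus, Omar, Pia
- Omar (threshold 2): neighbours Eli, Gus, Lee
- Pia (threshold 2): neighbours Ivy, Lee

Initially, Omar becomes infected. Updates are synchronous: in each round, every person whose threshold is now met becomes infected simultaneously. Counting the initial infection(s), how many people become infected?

Round 1 — Omar becomes infected (initial).
Round 2 — checking thresholds:
  Eli: 1 of 4 neighbours ≥ 1, becomes infected.
  Gus: 1 of 4 neighbours < 3, below threshold.
  Lee: 1 of 4 neighbours < 4, below threshold.
Round 3 — no new infections; cascade stops.

2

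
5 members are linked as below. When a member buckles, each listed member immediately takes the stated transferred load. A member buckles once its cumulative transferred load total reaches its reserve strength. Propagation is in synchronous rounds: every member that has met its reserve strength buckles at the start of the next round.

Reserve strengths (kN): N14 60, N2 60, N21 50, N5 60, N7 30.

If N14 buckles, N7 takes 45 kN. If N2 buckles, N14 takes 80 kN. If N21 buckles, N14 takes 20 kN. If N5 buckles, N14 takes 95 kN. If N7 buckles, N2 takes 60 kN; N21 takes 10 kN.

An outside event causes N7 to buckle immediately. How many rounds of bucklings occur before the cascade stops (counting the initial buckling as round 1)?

Round 1 — N7 buckles (initial).
  N2: +60 → 60 ≥ 60
  N21: +10 → 10 < 50
Round 2 — N2 buckles.
  N14: +80 → 80 ≥ 60
Round 3 — N14 buckles.
No further bucklings.

3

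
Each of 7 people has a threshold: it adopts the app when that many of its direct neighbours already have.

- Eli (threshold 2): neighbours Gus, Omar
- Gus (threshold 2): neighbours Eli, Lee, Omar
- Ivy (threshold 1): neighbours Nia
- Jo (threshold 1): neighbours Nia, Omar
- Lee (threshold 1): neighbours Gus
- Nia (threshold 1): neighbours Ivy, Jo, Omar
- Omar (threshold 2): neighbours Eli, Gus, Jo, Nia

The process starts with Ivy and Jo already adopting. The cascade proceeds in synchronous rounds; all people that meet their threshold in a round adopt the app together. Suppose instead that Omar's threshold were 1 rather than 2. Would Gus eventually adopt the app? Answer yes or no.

no

With Omar's threshold at 1:
Round 1 — Ivy, Jo adopt the app (initial).
Round 2 — checking thresholds:
  Nia: 2 of 3 neighbours ≥ 1, adopts the app.
  Omar: 1 of 4 neighbours ≥ 1, adopts the app.
Round 3 — no new adoptions; cascade stops.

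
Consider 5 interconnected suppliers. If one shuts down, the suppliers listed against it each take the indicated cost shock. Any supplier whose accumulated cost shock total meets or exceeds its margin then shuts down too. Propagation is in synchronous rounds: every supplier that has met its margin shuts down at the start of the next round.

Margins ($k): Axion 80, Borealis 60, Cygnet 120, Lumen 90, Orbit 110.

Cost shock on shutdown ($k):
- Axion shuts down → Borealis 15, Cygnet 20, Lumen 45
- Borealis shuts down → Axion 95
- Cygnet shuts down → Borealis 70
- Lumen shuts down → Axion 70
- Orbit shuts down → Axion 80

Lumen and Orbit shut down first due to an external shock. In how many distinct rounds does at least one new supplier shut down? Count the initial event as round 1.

Round 1 — Lumen, Orbit shut down (initial).
  Axion: +70+80 → 150 ≥ 80
Round 2 — Axion shuts down.
  Borealis: +15 → 15 < 60
  Cygnet: +20 → 20 < 120
No further shutdowns.

2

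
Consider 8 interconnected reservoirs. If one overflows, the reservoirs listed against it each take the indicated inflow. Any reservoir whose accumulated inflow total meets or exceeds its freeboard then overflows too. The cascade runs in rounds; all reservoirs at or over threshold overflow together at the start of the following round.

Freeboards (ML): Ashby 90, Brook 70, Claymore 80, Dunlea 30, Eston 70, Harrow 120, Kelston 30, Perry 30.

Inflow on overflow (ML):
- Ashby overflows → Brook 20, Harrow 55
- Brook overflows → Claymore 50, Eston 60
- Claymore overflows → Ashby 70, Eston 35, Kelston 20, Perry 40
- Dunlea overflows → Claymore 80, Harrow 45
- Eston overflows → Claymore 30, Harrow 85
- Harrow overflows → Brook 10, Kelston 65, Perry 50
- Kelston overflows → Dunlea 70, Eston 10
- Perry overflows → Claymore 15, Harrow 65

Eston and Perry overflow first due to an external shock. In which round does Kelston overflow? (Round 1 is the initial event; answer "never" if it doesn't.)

Round 1 — Eston, Perry overflow (initial).
  Claymore: +30+15 → 45 < 80
  Harrow: +85+65 → 150 ≥ 120
Round 2 — Harrow overflows.
  Brook: +10 → 10 < 70
  Kelston: +65 → 65 ≥ 30
Round 3 — Kelston overflows.
  Dunlea: +70 → 70 ≥ 30
Round 4 — Dunlea overflows.
  Claymore: +80 → 125 ≥ 80
Round 5 — Claymore overflows.
  Ashby: +70 → 70 < 90
No further overflows.

3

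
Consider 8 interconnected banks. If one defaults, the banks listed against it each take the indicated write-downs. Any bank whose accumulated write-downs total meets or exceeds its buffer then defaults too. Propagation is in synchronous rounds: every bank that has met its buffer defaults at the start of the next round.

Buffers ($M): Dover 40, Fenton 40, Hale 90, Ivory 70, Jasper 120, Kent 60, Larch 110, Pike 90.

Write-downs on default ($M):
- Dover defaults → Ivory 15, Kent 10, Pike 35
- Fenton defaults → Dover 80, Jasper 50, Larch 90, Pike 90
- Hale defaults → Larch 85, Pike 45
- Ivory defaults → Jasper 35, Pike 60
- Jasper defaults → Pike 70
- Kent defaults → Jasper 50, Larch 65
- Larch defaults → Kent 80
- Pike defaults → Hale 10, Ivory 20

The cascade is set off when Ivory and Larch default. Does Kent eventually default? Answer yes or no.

yes

Round 1 — Ivory, Larch default (initial).
  Jasper: +35 → 35 < 120
  Kent: +80 → 80 ≥ 60
  Pike: +60 → 60 < 90
Round 2 — Kent defaults.
  Jasper: +50 → 85 < 120
No further defaults.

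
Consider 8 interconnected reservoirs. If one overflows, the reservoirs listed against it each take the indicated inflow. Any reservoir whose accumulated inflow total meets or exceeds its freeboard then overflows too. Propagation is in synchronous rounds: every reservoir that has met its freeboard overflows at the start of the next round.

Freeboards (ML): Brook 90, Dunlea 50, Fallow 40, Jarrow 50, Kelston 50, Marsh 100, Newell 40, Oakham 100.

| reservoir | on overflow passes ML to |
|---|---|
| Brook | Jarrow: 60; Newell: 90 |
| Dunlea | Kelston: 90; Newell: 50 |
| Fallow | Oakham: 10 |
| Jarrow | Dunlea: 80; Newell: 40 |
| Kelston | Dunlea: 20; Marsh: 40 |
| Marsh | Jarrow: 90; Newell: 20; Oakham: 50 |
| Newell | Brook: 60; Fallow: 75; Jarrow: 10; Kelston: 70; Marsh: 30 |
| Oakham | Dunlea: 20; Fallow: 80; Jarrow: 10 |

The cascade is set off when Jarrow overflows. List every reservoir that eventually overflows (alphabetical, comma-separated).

Round 1 — Jarrow overflows (initial).
  Dunlea: +80 → 80 ≥ 50
  Newell: +40 → 40 ≥ 40
Round 2 — Dunlea, Newell overflow.
  Brook: +60 → 60 < 90
  Fallow: +75 → 75 ≥ 40
  Kelston: +90+70 → 160 ≥ 50
  Marsh: +30 → 30 < 100
Round 3 — Fallow, Kelston overflow.
  Marsh: +40 → 70 < 100
  Oakham: +10 → 10 < 100
No further overflows.

Dunlea, Fallow, Jarrow, Kelston, Newell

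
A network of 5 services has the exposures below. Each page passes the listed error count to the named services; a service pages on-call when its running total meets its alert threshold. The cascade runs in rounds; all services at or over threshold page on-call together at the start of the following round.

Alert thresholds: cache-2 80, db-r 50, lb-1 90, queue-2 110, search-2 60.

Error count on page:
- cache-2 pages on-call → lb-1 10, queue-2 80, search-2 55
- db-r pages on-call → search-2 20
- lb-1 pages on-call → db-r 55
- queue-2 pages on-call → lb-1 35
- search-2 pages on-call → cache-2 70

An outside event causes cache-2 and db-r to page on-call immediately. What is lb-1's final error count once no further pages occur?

10

Round 1 — cache-2, db-r page on-call (initial).
  lb-1: +10 → 10 < 90
  queue-2: +80 → 80 < 110
  search-2: +55+20 → 75 ≥ 60
Round 2 — search-2 pages on-call.
No further pages.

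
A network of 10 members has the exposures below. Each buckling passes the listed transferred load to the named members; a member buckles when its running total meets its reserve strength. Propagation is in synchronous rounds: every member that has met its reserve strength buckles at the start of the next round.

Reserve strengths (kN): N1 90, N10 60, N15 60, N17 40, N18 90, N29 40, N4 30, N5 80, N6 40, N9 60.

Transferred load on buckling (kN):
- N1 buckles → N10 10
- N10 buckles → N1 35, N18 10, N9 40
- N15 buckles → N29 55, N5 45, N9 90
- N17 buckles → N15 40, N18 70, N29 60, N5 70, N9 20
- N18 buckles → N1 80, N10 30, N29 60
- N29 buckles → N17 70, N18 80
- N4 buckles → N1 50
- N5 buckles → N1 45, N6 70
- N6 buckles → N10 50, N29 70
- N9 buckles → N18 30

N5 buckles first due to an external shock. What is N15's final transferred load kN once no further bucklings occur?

40

Round 1 — N5 buckles (initial).
  N1: +45 → 45 < 90
  N6: +70 → 70 ≥ 40
Round 2 — N6 buckles.
  N10: +50 → 50 < 60
  N29: +70 → 70 ≥ 40
Round 3 — N29 buckles.
  N17: +70 → 70 ≥ 40
  N18: +80 → 80 < 90
Round 4 — N17 buckles.
  N15: +40 → 40 < 60
  N18: +70 → 150 ≥ 90
  N9: +20 → 20 < 60
Round 5 — N18 buckles.
  N1: +80 → 125 ≥ 90
  N10: +30 → 80 ≥ 60
Round 6 — N1, N10 buckle.
  N9: +40 → 60 ≥ 60
Round 7 — N9 buckles.
No further bucklings.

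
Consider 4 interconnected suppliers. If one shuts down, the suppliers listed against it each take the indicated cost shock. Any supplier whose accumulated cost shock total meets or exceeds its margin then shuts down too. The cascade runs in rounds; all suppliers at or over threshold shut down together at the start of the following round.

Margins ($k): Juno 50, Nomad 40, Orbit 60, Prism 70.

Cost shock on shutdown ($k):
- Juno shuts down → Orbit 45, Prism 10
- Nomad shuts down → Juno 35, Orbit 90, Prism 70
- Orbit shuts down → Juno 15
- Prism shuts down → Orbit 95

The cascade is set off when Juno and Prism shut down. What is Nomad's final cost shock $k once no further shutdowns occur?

0

Round 1 — Juno, Prism shut down (initial).
  Orbit: +45+95 → 140 ≥ 60
Round 2 — Orbit shuts down.
No further shutdowns.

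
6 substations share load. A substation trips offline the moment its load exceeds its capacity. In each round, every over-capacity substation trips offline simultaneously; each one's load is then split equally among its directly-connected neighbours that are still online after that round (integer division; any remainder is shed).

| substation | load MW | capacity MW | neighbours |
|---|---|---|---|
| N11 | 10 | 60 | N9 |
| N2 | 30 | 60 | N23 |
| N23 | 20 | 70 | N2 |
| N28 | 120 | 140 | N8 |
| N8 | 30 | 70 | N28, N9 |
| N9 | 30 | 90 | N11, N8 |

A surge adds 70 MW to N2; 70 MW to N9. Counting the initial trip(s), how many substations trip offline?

5

Round 1 — N2 at 100 > 60; N9 at 100 > 90. N2, N9 trip offline.
  N2 sheds 100 MW to N23: 100 each.
    N23: 20+100 = 120 > 70
  N9 sheds 100 MW to N11, N8: 50 each.
    N11: 10+50 = 60 ≤ 60
    N8: 30+50 = 80 > 70
Round 2 — N23, N8 trip offline.
  N23 sheds 120 MW: no online neighbours, lost.
  N8 sheds 80 MW to N28: 80 each.
    N28: 120+80 = 200 > 140
Round 3 — N28 trips offline.
  N28 sheds 200 MW: no online neighbours, lost.
No further trips.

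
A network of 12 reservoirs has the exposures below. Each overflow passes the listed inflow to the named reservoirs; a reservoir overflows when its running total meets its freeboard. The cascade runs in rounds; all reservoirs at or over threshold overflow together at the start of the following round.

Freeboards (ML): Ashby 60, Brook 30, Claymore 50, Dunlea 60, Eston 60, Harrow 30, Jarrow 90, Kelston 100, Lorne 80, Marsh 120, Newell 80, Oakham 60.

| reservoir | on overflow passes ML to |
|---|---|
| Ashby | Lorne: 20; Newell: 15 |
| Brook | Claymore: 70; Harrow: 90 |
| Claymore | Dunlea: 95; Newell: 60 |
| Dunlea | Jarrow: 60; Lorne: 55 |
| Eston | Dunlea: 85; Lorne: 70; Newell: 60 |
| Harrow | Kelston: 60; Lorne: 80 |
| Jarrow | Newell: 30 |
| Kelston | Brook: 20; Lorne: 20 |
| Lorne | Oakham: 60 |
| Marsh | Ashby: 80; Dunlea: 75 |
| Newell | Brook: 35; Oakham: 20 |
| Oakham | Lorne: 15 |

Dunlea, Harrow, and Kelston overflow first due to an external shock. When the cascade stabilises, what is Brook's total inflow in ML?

Round 1 — Dunlea, Harrow, Kelston overflow (initial).
  Brook: +20 → 20 < 30
  Jarrow: +60 → 60 < 90
  Lorne: +55+80+20 → 155 ≥ 80
Round 2 — Lorne overflows.
  Oakham: +60 → 60 ≥ 60
Round 3 — Oakham overflows.
No further overflows.

20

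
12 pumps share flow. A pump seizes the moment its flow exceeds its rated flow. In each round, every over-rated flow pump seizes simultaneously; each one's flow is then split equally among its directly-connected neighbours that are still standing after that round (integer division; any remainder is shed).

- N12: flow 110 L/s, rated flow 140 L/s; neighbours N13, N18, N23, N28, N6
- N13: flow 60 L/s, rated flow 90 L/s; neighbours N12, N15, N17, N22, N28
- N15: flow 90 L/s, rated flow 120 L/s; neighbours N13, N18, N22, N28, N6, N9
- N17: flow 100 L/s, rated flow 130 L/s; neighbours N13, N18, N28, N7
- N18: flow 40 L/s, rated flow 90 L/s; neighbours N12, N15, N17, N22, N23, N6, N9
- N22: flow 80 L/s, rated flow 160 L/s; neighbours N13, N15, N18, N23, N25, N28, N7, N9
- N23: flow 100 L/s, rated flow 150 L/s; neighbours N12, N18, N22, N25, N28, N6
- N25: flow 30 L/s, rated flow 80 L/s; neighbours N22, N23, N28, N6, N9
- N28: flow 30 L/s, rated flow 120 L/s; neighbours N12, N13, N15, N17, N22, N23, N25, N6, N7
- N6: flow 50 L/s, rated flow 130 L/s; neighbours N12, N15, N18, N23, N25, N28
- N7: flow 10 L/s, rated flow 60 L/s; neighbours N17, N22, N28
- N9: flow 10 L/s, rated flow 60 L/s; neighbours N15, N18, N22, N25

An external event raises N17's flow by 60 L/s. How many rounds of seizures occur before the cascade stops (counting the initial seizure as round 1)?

Round 1 — N17 at 160 > 130. N17 seizes.
  N17 sheds 160 L/s to N13, N18, N28, N7: 40 each.
    N13: 60+40 = 100 > 90
    N18: 40+40 = 80 ≤ 90
    N28: 30+40 = 70 ≤ 120
    N7: 10+40 = 50 ≤ 60
Round 2 — N13 seizes.
  N13 sheds 100 L/s to N12, N15, N22, N28: 25 each.
    N12: 110+25 = 135 ≤ 140
    N15: 90+25 = 115 ≤ 120
    N22: 80+25 = 105 ≤ 160
    N28: 70+25 = 95 ≤ 120
No further seizures.

2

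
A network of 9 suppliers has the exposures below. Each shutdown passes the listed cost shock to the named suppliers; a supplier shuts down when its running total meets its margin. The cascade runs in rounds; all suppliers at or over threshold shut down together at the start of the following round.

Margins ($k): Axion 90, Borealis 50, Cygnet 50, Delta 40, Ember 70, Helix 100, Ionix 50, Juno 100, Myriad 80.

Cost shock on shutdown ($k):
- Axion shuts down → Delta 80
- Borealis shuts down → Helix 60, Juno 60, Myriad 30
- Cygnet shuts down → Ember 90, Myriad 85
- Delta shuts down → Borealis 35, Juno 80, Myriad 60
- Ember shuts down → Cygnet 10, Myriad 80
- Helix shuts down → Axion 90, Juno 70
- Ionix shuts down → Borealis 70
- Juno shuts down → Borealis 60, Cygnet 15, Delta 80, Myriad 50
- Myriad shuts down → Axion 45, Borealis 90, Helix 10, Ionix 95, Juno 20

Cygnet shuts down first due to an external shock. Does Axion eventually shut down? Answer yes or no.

no

Round 1 — Cygnet shuts down (initial).
  Ember: +90 → 90 ≥ 70
  Myriad: +85 → 85 ≥ 80
Round 2 — Ember, Myriad shut down.
  Axion: +45 → 45 < 90
  Borealis: +90 → 90 ≥ 50
  Helix: +10 → 10 < 100
  Ionix: +95 → 95 ≥ 50
  Juno: +20 → 20 < 100
Round 3 — Borealis, Ionix shut down.
  Helix: +60 → 70 < 100
  Juno: +60 → 80 < 100
No further shutdowns.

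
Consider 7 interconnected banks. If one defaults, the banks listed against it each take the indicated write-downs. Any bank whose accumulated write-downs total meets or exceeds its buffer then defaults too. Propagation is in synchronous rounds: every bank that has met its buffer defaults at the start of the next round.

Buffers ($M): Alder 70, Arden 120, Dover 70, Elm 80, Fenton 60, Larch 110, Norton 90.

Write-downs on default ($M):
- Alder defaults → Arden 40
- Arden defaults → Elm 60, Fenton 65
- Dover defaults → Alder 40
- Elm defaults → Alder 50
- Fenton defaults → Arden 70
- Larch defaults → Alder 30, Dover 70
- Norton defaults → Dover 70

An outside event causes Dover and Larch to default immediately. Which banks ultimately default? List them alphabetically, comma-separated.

Alder, Dover, Larch

Round 1 — Dover, Larch default (initial).
  Alder: +40+30 → 70 ≥ 70
Round 2 — Alder defaults.
  Arden: +40 → 40 < 120
No further defaults.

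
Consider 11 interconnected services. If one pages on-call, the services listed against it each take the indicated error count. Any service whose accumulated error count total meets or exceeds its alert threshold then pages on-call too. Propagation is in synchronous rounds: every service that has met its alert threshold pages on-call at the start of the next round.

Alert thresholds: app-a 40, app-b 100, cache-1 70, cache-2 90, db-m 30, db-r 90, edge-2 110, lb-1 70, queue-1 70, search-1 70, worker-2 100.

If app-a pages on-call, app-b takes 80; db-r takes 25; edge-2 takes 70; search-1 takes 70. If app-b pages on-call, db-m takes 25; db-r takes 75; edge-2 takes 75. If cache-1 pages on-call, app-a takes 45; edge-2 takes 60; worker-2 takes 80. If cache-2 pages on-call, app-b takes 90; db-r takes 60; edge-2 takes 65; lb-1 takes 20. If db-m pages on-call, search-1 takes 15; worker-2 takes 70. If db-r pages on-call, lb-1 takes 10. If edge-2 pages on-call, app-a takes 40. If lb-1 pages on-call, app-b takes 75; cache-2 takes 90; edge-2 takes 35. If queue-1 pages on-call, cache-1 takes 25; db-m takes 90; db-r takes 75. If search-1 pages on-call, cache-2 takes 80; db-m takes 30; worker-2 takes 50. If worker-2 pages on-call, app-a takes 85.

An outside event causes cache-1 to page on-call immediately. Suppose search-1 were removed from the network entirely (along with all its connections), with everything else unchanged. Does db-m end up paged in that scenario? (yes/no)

no

With search-1 removed:
Round 1 — cache-1 pages on-call (initial).
  app-a: +45 → 45 ≥ 40
  edge-2: +60 → 60 < 110
  worker-2: +80 → 80 < 100
Round 2 — app-a pages on-call.
  app-b: +80 → 80 < 100
  db-r: +25 → 25 < 90
  edge-2: +70 → 130 ≥ 110
Round 3 — edge-2 pages on-call.
No further pages.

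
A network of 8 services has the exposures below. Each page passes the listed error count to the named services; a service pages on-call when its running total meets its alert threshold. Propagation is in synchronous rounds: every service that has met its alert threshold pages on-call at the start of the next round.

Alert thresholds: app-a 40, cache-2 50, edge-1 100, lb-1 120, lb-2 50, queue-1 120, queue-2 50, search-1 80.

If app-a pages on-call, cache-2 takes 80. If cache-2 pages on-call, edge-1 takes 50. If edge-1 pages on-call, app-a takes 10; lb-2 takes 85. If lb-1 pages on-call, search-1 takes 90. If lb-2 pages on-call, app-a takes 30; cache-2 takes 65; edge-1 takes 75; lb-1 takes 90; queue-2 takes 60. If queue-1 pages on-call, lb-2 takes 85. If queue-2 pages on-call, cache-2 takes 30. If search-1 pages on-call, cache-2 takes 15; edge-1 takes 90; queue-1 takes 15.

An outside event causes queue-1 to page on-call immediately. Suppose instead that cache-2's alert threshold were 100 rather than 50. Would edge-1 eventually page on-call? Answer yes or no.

no

With cache-2's alert threshold at 100:
Round 1 — queue-1 pages on-call (initial).
  lb-2: +85 → 85 ≥ 50
Round 2 — lb-2 pages on-call.
  app-a: +30 → 30 < 40
  cache-2: +65 → 65 < 100
  edge-1: +75 → 75 < 100
  lb-1: +90 → 90 < 120
  queue-2: +60 → 60 ≥ 50
Round 3 — queue-2 pages on-call.
  cache-2: +30 → 95 < 100
No further pages.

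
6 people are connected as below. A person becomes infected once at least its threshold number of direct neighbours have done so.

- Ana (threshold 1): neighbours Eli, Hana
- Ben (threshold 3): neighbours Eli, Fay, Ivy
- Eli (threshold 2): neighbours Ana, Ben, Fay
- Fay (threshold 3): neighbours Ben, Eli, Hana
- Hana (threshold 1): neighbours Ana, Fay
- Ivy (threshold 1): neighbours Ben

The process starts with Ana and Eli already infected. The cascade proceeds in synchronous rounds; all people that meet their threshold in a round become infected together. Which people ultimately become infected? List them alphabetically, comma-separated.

Round 1 — Ana, Eli become infected (initial).
Round 2 — checking thresholds:
  Ben: 1 of 3 neighbours < 3, not yet.
  Fay: 1 of 3 neighbours < 3, not yet.
  Hana: 1 of 2 neighbours ≥ 1, becomes infected.
Round 3 — no new infections; cascade stops.

Ana, Eli, Hana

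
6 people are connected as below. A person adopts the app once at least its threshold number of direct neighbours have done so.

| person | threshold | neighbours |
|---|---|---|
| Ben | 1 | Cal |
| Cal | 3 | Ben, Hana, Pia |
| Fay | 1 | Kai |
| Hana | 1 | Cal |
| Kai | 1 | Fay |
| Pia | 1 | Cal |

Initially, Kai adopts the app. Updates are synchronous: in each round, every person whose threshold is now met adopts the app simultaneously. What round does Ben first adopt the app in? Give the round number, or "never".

never

Round 1 — Kai adopts the app (initial).
Round 2 — checking thresholds:
  Fay: 1 of 1 neighbours ≥ 1, adopts the app.
Round 3 — no new adoptions; cascade stops.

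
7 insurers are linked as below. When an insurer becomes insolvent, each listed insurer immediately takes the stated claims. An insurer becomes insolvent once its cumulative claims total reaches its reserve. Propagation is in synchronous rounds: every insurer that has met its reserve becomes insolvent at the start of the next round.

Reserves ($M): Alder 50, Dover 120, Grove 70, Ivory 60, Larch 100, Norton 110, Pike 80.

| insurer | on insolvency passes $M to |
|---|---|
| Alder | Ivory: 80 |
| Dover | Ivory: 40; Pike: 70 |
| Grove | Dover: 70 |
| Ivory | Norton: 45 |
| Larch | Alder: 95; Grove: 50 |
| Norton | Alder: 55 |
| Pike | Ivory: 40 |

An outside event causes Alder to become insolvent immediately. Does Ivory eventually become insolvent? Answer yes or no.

yes

Round 1 — Alder becomes insolvent (initial).
  Ivory: +80 → 80 ≥ 60
Round 2 — Ivory becomes insolvent.
  Norton: +45 → 45 < 110
No further insolvencies.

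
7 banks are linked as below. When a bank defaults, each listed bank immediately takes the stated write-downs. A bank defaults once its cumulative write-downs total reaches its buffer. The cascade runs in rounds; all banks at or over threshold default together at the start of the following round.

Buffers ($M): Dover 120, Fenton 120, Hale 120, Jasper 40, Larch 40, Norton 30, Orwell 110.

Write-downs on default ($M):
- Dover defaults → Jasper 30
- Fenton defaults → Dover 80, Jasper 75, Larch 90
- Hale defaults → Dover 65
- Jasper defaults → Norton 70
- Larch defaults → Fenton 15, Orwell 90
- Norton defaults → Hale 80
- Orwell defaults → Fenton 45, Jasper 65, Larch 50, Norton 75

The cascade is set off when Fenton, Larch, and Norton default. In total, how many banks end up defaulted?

4

Round 1 — Fenton, Larch, Norton default (initial).
  Dover: +80 → 80 < 120
  Hale: +80 → 80 < 120
  Jasper: +75 → 75 ≥ 40
  Orwell: +90 → 90 < 110
Round 2 — Jasper defaults.
No further defaults.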